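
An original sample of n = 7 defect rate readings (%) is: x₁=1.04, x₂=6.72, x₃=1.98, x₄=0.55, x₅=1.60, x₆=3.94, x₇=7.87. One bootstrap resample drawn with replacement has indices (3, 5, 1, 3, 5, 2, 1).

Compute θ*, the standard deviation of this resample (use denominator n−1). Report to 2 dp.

Resample values: 1.98, 1.60, 1.04, 1.98, 1.60, 6.72, 1.04.
Mean = 2.2800; sum of squared deviations = 23.8936
s² = 23.8936 / 6 = 3.9823
s = √3.9823 = 2.00

θ* = 2.00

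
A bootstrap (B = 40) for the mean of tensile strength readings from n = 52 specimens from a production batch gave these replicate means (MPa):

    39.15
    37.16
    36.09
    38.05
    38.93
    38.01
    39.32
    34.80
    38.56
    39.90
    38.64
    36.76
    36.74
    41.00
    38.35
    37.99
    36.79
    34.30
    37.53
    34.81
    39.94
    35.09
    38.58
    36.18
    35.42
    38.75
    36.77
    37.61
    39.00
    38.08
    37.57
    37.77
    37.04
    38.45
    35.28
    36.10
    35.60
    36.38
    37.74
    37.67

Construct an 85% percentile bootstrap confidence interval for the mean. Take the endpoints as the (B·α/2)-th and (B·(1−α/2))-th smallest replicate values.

(34.81, 39.32)

Sorted replicates: 34.30, 34.80, 34.81, 35.09, 35.28, 35.42, 35.60, 36.09, 36.10, 36.18, 36.38, 36.74, 36.76, 36.77, 36.79, 37.04, 37.16, 37.53, 37.57, 37.61, 37.67, 37.74, 37.77, 37.99, 38.01, 38.05, 38.08, 38.35, 38.45, 38.56, 38.58, 38.64, 38.75, 38.93, 39.00, 39.15, 39.32, 39.90, 39.94, 41.00
α = 0.15; lower rank = 40 × 0.075 = 3; upper rank = 40 × 0.925 = 37.
The 3rd smallest replicate is 34.81; the 37th is 39.32.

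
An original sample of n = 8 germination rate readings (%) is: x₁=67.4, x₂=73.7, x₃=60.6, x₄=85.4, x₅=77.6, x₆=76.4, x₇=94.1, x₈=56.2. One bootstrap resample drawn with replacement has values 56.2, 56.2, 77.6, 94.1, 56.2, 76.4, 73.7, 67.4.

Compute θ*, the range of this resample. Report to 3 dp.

Range = 94.1 − 56.2 = 37.900

θ* = 37.900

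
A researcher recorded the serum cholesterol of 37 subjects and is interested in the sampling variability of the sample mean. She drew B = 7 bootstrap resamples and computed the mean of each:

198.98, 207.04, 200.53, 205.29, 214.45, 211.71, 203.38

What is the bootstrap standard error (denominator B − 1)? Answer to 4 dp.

Bootstrap SE is the standard deviation of the 7 replicate means.
Mean of replicates: (198.98 + 207.04 + 200.53 + 205.29 + 214.45 + 211.71 + 203.38) / 7 = 1441.38000 / 7 = 205.91143
Sum of squared deviations: (−6.93143)² + (+1.12857)² + (−5.38143)² + (−0.62143)² + (+8.53857)² + (+5.79857)² + (−2.53143)² = 191.60309
Variance = 191.60309 / 6 = 31.93385
SE* = √31.93385

SE* = 5.6510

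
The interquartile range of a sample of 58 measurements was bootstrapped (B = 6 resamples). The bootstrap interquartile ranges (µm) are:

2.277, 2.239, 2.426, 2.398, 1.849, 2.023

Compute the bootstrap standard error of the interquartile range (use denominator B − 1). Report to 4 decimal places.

SE* = 0.2246

Bootstrap SE is the standard deviation of the 6 replicate interquartile ranges.
Mean of replicates: (2.277 + 2.239 + 2.426 + 2.398 + 1.849 + 2.023) / 6 = 13.21200 / 6 = 2.20200
Sum of squared deviations: (+0.07500)² + (+0.03700)² + (+0.22400)² + (+0.19600)² + (−0.35300)² + (−0.17900)² = 0.25224
Variance = 0.25224 / 5 = 0.05045
SE* = √0.05045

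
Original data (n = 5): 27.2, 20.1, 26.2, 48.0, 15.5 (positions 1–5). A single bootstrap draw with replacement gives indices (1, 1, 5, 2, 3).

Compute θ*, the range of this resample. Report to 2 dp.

Resample values: 27.2, 27.2, 15.5, 20.1, 26.2.
Range = 27.2 − 15.5 = 11.70

θ* = 11.70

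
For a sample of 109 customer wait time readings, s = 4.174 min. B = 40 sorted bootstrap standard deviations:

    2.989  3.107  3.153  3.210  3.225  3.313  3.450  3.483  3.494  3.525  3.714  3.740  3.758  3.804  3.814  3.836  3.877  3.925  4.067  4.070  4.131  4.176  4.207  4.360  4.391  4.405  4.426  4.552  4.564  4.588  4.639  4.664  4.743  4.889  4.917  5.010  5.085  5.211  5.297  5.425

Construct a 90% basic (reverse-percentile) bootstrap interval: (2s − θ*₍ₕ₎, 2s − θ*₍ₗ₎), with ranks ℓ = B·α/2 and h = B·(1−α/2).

Percentile endpoints at ranks 2 and 38: θ*₍2₎ = 3.107, θ*₍38₎ = 5.211.
Basic interval reflects these around s:
  lower = 2 × 4.174 − 5.211 = 3.137
  upper = 2 × 4.174 − 3.107 = 5.241

(3.137, 5.241)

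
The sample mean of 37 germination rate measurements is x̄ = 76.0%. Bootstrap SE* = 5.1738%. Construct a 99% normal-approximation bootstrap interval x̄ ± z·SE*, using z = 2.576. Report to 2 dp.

(62.67, 89.33)

Margin = 2.576 × 5.1738 = 13.328
Interval: 76.0 ± 13.328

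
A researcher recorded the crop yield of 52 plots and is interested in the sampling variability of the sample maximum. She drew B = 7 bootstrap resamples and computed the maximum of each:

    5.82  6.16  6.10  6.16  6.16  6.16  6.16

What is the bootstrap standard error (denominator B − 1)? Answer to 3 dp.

Bootstrap SE is the standard deviation of the 7 replicate maximums.
Mean of replicates: (5.82 + 6.16 + 6.10 + 6.16 + 6.16 + 6.16 + 6.16) / 7 = 42.7200 / 7 = 6.1029
Sum of squared deviations: (−0.2829)² + (+0.0571)² + (−0.0029)² + (+0.0571)² + (+0.0571)² + (+0.0571)² + (+0.0571)² = 0.0963
Variance = 0.0963 / 6 = 0.0161
SE* = √0.0161

SE* = 0.127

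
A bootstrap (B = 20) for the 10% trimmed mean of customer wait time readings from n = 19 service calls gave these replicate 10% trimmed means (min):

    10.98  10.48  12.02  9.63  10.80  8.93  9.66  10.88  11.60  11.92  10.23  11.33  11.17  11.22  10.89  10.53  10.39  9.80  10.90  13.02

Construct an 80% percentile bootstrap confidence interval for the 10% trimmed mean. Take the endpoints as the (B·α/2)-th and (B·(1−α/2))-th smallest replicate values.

(9.63, 11.92)

Sorted replicates: 8.93, 9.63, 9.66, 9.80, 10.23, 10.39, 10.48, 10.53, 10.80, 10.88, 10.89, 10.90, 10.98, 11.17, 11.22, 11.33, 11.60, 11.92, 12.02, 13.02
α = 0.20; lower rank = 20 × 0.100 = 2; upper rank = 20 × 0.900 = 18.
The 2nd smallest replicate is 9.63; the 18th is 11.92.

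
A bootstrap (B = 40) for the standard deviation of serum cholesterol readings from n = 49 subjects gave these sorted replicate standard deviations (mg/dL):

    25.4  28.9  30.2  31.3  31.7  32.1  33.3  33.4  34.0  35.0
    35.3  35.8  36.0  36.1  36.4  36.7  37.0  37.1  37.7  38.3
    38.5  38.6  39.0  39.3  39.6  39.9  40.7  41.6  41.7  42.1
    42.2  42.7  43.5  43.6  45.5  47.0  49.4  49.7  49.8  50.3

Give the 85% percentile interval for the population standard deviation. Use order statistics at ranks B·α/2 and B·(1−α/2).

α = 0.15; lower rank = 40 × 0.075 = 3; upper rank = 40 × 0.925 = 37.
The 3rd smallest replicate is 30.2; the 37th is 49.4.

(30.2, 49.4)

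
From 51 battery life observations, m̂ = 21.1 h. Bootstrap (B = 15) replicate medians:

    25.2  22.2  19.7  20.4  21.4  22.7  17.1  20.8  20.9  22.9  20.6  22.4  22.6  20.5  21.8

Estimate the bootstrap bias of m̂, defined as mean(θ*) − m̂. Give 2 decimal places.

bias = +0.31

mean(θ*) = (25.2 + 22.2 + 19.7 + 20.4 + 21.4 + 22.7 + 17.1 + 20.8 + 20.9 + 22.9 + 20.6 + 22.4 + 22.6 + 20.5 + 21.8) / 15 = 21.413
bias = 21.413 − 21.1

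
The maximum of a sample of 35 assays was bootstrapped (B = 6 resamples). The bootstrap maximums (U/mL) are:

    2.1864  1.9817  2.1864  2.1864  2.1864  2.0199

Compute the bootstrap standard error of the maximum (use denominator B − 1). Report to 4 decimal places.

SE* = 0.0966

Bootstrap SE is the standard deviation of the 6 replicate maximums.
Mean of replicates: (2.1864 + 1.9817 + 2.1864 + 2.1864 + 2.1864 + 2.0199) / 6 = 12.74720 / 6 = 2.12453
Sum of squared deviations: (+0.06187)² + (−0.14283)² + (+0.06187)² + (+0.06187)² + (+0.06187)² + (−0.10463)² = 0.04666
Variance = 0.04666 / 5 = 0.00933
SE* = √0.00933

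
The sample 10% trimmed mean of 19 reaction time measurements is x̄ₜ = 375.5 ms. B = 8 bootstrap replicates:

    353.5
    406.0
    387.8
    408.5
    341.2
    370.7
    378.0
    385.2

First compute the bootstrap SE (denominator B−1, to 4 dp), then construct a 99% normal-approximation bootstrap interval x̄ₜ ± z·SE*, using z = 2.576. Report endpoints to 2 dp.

Mean of replicates = 378.8625; sum of squared deviations = 3863.9588; SE* = √(3863.9588/7) = 23.4946
Margin = 2.576 × 23.4946 = 60.522
Interval: 375.5 ± 60.522

(314.98, 436.02)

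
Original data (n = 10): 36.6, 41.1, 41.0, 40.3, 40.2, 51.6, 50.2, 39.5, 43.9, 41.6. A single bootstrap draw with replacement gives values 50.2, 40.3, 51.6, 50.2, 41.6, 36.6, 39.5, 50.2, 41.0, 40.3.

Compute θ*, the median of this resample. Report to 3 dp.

θ* = 41.300

Sorted: 36.6, 39.5, 40.3, 40.3, 41.0, 41.6, 50.2, 50.2, 50.2, 51.6
Median = average of the two middle values = 41.300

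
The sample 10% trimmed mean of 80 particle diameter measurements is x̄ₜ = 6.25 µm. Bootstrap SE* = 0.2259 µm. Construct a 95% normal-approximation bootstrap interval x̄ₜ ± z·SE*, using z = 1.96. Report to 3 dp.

(5.807, 6.693)

Margin = 1.96 × 0.2259 = 0.4428
Interval: 6.25 ± 0.4428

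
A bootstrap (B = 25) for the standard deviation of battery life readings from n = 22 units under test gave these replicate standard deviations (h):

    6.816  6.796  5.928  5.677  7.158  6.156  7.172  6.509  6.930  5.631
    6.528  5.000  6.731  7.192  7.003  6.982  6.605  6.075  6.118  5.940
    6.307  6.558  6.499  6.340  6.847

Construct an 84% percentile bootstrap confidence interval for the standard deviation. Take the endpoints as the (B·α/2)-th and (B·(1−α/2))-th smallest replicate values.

Sorted replicates: 5.000, 5.631, 5.677, 5.928, 5.940, 6.075, 6.118, 6.156, 6.307, 6.340, 6.499, 6.509, 6.528, 6.558, 6.605, 6.731, 6.796, 6.816, 6.847, 6.930, 6.982, 7.003, 7.158, 7.172, 7.192
α = 0.16; lower rank = 25 × 0.080 = 2; upper rank = 25 × 0.920 = 23.
The 2nd smallest replicate is 5.631; the 23rd is 7.158.

(5.631, 7.158)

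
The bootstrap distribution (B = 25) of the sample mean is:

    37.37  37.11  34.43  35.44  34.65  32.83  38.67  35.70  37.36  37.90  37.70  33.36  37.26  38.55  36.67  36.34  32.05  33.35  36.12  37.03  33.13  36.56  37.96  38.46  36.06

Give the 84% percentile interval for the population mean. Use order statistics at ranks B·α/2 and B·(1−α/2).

Sorted replicates: 32.05, 32.83, 33.13, 33.35, 33.36, 34.43, 34.65, 35.44, 35.70, 36.06, 36.12, 36.34, 36.56, 36.67, 37.03, 37.11, 37.26, 37.36, 37.37, 37.70, 37.90, 37.96, 38.46, 38.55, 38.67
α = 0.16; lower rank = 25 × 0.080 = 2; upper rank = 25 × 0.920 = 23.
The 2nd smallest replicate is 32.83; the 23rd is 38.46.

(32.83, 38.46)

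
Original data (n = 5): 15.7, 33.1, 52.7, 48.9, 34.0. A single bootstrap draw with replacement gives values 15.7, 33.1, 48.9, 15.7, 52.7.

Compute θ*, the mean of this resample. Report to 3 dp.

θ* = 33.220

Mean = (15.7 + 33.1 + 48.9 + 15.7 + 52.7) / 5 = 166.10 / 5 = 33.220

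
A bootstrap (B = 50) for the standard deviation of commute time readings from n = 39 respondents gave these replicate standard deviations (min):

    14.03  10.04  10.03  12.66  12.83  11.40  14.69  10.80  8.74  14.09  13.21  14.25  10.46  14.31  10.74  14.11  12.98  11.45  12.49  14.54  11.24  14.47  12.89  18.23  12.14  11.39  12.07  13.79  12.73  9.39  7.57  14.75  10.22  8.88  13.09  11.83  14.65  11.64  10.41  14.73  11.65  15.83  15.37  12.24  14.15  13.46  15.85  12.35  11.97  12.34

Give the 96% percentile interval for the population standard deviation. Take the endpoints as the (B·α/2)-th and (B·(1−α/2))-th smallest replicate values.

(7.57, 15.85)

Sorted replicates: 7.57, 8.74, 8.88, 9.39, 10.03, 10.04, 10.22, 10.41, 10.46, 10.74, 10.80, 11.24, 11.39, 11.40, 11.45, 11.64, 11.65, 11.83, 11.97, 12.07, 12.14, 12.24, 12.34, 12.35, 12.49, 12.66, 12.73, 12.83, 12.89, 12.98, 13.09, 13.21, 13.46, 13.79, 14.03, 14.09, 14.11, 14.15, 14.25, 14.31, 14.47, 14.54, 14.65, 14.69, 14.73, 14.75, 15.37, 15.83, 15.85, 18.23
α = 0.04; lower rank = 50 × 0.020 = 1; upper rank = 50 × 0.980 = 49.
The 1st smallest replicate is 7.57; the 49th is 15.85.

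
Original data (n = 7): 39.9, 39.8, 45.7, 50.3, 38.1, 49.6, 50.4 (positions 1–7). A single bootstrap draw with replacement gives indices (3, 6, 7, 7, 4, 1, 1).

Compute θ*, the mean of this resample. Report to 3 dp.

Resample values: 45.7, 49.6, 50.4, 50.4, 50.3, 39.9, 39.9.
Mean = (45.7 + 49.6 + 50.4 + 50.4 + 50.3 + 39.9 + 39.9) / 7 = 326.20 / 7 = 46.600

θ* = 46.600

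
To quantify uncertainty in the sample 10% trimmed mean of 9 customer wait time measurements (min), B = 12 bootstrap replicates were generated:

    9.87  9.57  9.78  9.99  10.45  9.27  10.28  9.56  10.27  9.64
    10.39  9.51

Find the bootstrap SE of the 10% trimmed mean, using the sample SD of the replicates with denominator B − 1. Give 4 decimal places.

Bootstrap SE is the standard deviation of the 12 replicate 10% trimmed means.
Mean of replicates: (9.87 + 9.57 + 9.78 + 9.99 + 10.45 + 9.27 + 10.28 + 9.56 + 10.27 + 9.64 + 10.39 + 9.51) / 12 = 118.58000 / 12 = 9.88167
Sum of squared deviations: (−0.01167)² + (−0.31167)² + (−0.10167)² + (+0.10833)² + (+0.56833)² + (−0.61167)² + (+0.39833)² + (−0.32167)² + (+0.38833)² + (−0.24167)² + (+0.50833)² + (−0.37167)² = 1.68437
Variance = 1.68437 / 11 = 0.15312
SE* = √0.15312

SE* = 0.3913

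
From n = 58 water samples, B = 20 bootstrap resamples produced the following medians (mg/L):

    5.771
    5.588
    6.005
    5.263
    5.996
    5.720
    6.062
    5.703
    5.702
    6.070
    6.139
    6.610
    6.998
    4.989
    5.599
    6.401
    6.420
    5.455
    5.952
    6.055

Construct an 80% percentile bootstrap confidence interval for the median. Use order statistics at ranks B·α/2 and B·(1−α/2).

Sorted replicates: 4.989, 5.263, 5.455, 5.588, 5.599, 5.702, 5.703, 5.720, 5.771, 5.952, 5.996, 6.005, 6.055, 6.062, 6.070, 6.139, 6.401, 6.420, 6.610, 6.998
α = 0.20; lower rank = 20 × 0.100 = 2; upper rank = 20 × 0.900 = 18.
The 2nd smallest replicate is 5.263; the 18th is 6.420.

(5.263, 6.420)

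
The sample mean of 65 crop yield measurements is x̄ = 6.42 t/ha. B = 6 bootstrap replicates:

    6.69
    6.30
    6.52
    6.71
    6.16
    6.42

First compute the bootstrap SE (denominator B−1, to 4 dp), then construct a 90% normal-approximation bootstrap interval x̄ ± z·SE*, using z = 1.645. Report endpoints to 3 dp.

(6.063, 6.777)

Mean of replicates = 6.4667; sum of squared deviations = 0.2359; SE* = √(0.2359/5) = 0.2172
Margin = 1.645 × 0.2172 = 0.3573
Interval: 6.42 ± 0.3573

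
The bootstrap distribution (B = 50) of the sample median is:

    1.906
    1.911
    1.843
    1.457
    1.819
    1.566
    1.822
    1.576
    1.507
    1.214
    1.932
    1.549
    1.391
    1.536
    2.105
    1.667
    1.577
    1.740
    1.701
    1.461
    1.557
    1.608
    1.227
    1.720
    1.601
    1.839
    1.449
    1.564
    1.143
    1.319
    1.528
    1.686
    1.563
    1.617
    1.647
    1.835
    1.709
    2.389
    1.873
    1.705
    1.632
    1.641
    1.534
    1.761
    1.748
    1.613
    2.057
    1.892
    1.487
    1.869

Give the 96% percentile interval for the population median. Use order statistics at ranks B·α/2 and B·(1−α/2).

(1.143, 2.105)

Sorted replicates: 1.143, 1.214, 1.227, 1.319, 1.391, 1.449, 1.457, 1.461, 1.487, 1.507, 1.528, 1.534, 1.536, 1.549, 1.557, 1.563, 1.564, 1.566, 1.576, 1.577, 1.601, 1.608, 1.613, 1.617, 1.632, 1.641, 1.647, 1.667, 1.686, 1.701, 1.705, 1.709, 1.720, 1.740, 1.748, 1.761, 1.819, 1.822, 1.835, 1.839, 1.843, 1.869, 1.873, 1.892, 1.906, 1.911, 1.932, 2.057, 2.105, 2.389
α = 0.04; lower rank = 50 × 0.020 = 1; upper rank = 50 × 0.980 = 49.
The 1st smallest replicate is 1.143; the 49th is 2.105.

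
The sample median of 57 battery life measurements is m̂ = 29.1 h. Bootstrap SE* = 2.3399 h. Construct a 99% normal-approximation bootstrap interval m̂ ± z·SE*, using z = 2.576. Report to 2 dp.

Margin = 2.576 × 2.3399 = 6.028
Interval: 29.1 ± 6.028

(23.07, 35.13)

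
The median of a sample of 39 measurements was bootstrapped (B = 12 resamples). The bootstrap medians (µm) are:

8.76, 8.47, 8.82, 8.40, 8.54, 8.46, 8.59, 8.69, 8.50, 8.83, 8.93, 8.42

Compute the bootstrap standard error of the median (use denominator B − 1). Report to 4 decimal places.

SE* = 0.1816

Bootstrap SE is the standard deviation of the 12 replicate medians.
Mean of replicates: (8.76 + 8.47 + 8.82 + 8.40 + 8.54 + 8.46 + 8.59 + 8.69 + 8.50 + 8.83 + 8.93 + 8.42) / 12 = 103.41000 / 12 = 8.61750
Sum of squared deviations: (+0.14250)² + (−0.14750)² + (+0.20250)² + (−0.21750)² + (−0.07750)² + (−0.15750)² + (−0.02750)² + (+0.07250)² + (−0.11750)² + (+0.21250)² + (+0.31250)² + (−0.19750)² = 0.36282
Variance = 0.36282 / 11 = 0.03298
SE* = √0.03298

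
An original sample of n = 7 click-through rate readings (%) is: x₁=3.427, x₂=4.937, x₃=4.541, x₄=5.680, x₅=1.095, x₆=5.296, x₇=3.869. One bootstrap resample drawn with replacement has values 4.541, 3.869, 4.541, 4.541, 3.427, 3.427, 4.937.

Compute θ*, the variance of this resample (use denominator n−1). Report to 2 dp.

Mean = 4.1833; sum of squared deviations = 2.1947
s² = 2.1947 / 6 = 0.3658

θ* = 0.37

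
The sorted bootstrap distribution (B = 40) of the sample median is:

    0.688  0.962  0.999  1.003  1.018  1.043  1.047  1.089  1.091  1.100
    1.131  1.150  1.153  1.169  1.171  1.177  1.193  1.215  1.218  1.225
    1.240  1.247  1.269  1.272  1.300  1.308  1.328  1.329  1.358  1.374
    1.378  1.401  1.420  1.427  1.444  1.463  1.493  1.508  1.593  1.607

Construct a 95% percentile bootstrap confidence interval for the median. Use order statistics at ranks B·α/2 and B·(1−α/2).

(0.688, 1.593)

α = 0.05; lower rank = 40 × 0.025 = 1; upper rank = 40 × 0.975 = 39.
The 1st smallest replicate is 0.688; the 39th is 1.593.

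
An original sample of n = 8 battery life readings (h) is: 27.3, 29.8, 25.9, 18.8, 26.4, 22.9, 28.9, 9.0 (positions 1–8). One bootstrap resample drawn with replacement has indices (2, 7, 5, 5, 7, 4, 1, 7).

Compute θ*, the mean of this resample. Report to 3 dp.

Resample values: 29.8, 28.9, 26.4, 26.4, 28.9, 18.8, 27.3, 28.9.
Mean = (29.8 + 28.9 + 26.4 + 26.4 + 28.9 + 18.8 + 27.3 + 28.9) / 8 = 215.40 / 8 = 26.925

θ* = 26.925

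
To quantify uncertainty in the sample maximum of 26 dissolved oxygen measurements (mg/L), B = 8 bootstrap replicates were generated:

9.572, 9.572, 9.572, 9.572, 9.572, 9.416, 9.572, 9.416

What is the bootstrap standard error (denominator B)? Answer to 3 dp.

Bootstrap SE is the standard deviation of the 8 replicate maximums.
Mean of replicates: (9.572 + 9.572 + 9.572 + 9.572 + 9.572 + 9.416 + 9.572 + 9.416) / 8 = 76.2640 / 8 = 9.5330
Sum of squared deviations: (+0.0390)² + (+0.0390)² + (+0.0390)² + (+0.0390)² + (+0.0390)² + (−0.1170)² + (+0.0390)² + (−0.1170)² = 0.0365
Variance = 0.0365 / 8 = 0.0046
SE* = √0.0046

SE* = 0.068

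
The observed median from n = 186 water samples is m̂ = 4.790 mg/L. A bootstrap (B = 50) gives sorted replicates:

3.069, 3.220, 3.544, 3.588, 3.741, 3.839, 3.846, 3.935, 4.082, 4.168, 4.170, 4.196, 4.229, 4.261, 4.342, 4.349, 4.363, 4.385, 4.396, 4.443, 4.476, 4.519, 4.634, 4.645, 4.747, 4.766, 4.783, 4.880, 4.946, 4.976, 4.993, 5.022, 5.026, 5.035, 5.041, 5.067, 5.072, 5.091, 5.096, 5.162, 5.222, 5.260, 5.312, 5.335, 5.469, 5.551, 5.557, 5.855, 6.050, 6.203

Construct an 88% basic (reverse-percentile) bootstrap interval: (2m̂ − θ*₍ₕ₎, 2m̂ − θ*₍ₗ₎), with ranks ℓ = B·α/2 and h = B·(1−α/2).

(4.023, 6.036)

Percentile endpoints at ranks 3 and 47: θ*₍3₎ = 3.544, θ*₍47₎ = 5.557.
Basic interval reflects these around m̂:
  lower = 2 × 4.790 − 5.557 = 4.023
  upper = 2 × 4.790 − 3.544 = 6.036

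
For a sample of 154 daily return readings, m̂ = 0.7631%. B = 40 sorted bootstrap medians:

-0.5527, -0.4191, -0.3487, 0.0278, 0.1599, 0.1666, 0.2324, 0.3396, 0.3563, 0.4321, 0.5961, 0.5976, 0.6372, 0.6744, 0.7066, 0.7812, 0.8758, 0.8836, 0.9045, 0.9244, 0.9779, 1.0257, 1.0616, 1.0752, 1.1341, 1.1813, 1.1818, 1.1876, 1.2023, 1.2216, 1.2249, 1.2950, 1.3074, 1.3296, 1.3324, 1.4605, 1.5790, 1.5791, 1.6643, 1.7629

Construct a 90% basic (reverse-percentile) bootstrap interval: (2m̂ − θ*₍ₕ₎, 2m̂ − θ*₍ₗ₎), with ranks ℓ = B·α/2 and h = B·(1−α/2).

Percentile endpoints at ranks 2 and 38: θ*₍2₎ = -0.4191, θ*₍38₎ = 1.5791.
Basic interval reflects these around m̂:
  lower = 2 × 0.7631 − 1.5791 = -0.0529
  upper = 2 × 0.7631 − -0.4191 = 1.9453

(-0.0529, 1.9453)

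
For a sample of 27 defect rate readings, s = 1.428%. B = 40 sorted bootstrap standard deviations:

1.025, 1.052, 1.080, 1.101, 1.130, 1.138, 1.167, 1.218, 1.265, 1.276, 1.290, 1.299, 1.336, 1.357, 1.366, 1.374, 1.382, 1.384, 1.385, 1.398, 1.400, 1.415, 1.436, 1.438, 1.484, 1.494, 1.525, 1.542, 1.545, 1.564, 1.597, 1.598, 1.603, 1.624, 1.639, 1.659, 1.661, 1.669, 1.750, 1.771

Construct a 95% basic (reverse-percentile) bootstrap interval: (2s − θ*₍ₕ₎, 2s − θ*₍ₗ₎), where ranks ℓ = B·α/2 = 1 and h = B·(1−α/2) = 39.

Percentile endpoints at ranks 1 and 39: θ*₍1₎ = 1.025, θ*₍39₎ = 1.750.
Basic interval reflects these around s:
  lower = 2 × 1.428 − 1.750 = 1.106
  upper = 2 × 1.428 − 1.025 = 1.831

(1.106, 1.831)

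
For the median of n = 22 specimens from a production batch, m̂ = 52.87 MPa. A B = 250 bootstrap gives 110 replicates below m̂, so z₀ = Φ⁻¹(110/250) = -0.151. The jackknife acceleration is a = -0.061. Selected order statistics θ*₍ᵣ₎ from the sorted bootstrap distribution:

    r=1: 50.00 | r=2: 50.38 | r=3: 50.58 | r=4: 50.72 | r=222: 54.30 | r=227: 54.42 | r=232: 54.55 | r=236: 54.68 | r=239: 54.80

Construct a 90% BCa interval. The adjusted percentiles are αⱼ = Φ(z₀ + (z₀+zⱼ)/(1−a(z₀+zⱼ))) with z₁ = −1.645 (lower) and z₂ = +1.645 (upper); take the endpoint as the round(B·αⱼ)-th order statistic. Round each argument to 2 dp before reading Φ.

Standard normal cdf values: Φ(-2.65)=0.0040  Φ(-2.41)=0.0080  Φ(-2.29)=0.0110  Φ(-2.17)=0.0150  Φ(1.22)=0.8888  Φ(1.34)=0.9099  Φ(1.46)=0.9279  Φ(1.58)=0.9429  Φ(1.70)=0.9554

(50.72, 54.30)

Lower: z₀ + z₁ = -0.151 + (-1.645) = -1.796; 1 − a(z₀+z₁) = 1 − (-0.061)(-1.796) = 0.8904; argument = -0.151 + (-1.796)/0.8904 = -2.1680 → -2.17.
α₁ = Φ(-2.17) = 0.0150; rank = round(250 × 0.0150) = 4; θ*₍4₎ = 50.72.
Upper: z₀ + z₂ = 1.494; 1 − a(z₀+z₂) = 1.0911; argument = 1.2182 → 1.22; α₂ = 0.8888; rank = 222; θ*₍222₎ = 54.30.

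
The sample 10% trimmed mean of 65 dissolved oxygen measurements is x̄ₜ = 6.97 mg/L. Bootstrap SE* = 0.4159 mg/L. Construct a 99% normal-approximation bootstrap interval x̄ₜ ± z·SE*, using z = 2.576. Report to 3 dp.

(5.899, 8.041)

Margin = 2.576 × 0.4159 = 1.0714
Interval: 6.97 ± 1.0714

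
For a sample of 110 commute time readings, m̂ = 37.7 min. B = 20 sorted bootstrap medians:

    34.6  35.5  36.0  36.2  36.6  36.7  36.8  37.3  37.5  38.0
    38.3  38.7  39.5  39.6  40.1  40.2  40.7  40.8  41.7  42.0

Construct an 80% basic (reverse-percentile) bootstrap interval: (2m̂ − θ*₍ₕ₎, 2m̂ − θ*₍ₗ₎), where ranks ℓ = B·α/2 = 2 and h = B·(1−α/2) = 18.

Percentile endpoints at ranks 2 and 18: θ*₍2₎ = 35.5, θ*₍18₎ = 40.8.
Basic interval reflects these around m̂:
  lower = 2 × 37.7 − 40.8 = 34.6
  upper = 2 × 37.7 − 35.5 = 39.9

(34.6, 39.9)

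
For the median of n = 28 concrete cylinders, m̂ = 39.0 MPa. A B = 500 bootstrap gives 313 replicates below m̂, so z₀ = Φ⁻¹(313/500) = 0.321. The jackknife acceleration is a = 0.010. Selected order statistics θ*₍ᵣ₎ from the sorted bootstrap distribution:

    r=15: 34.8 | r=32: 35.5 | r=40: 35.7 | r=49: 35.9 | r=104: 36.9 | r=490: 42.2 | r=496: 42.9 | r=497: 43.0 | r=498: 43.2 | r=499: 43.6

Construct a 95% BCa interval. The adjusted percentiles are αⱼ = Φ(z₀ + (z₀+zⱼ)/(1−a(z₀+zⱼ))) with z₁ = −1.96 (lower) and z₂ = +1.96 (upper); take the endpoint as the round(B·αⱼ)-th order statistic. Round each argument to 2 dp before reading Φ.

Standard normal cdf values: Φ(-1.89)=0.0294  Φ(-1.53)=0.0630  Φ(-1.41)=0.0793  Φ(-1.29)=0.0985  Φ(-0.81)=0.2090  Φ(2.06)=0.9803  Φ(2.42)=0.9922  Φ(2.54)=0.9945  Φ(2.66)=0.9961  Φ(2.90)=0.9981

(35.9, 43.2)

Lower: z₀ + z₁ = 0.321 + (-1.960) = -1.639; 1 − a(z₀+z₁) = 1 − (0.010)(-1.639) = 1.0164; argument = 0.321 + (-1.639)/1.0164 = -1.2916 → -1.29.
α₁ = Φ(-1.29) = 0.0985; rank = round(500 × 0.0985) = 49; θ*₍49₎ = 35.9.
Upper: z₀ + z₂ = 2.281; 1 − a(z₀+z₂) = 0.9772; argument = 2.6552 → 2.66; α₂ = 0.9961; rank = 498; θ*₍498₎ = 43.2.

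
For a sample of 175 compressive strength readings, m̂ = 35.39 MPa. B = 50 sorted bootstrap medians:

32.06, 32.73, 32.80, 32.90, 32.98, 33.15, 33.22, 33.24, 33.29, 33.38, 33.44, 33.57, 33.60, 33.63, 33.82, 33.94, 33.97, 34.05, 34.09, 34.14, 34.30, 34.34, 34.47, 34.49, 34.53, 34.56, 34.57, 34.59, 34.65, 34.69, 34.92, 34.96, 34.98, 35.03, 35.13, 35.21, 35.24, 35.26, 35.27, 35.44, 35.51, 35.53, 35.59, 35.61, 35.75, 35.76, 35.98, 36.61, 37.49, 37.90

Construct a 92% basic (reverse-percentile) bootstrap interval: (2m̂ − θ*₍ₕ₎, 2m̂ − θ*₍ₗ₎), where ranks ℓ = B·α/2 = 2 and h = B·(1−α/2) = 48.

(34.17, 38.05)

Percentile endpoints at ranks 2 and 48: θ*₍2₎ = 32.73, θ*₍48₎ = 36.61.
Basic interval reflects these around m̂:
  lower = 2 × 35.39 − 36.61 = 34.17
  upper = 2 × 35.39 − 32.73 = 38.05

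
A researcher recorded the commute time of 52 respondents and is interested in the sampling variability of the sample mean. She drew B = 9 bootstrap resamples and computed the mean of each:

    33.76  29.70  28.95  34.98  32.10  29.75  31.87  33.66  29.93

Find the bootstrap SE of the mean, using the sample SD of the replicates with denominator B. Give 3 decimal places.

SE* = 2.041

Bootstrap SE is the standard deviation of the 9 replicate means.
Mean of replicates: (33.76 + 29.70 + 28.95 + 34.98 + 32.10 + 29.75 + 31.87 + 33.66 + 29.93) / 9 = 284.7000 / 9 = 31.6333
Sum of squared deviations: (+2.1267)² + (−1.9333)² + (−2.6833)² + (+3.3467)² + (+0.4667)² + (−1.8833)² + (+0.2367)² + (+2.0267)² + (−1.7033)² = 37.4904
Variance = 37.4904 / 9 = 4.1656
SE* = √4.1656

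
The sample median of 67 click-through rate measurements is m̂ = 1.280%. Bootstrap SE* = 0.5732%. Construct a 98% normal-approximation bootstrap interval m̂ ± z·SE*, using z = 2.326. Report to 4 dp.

Margin = 2.326 × 0.5732 = 1.33326
Interval: 1.280 ± 1.33326

(-0.0533, 2.6133)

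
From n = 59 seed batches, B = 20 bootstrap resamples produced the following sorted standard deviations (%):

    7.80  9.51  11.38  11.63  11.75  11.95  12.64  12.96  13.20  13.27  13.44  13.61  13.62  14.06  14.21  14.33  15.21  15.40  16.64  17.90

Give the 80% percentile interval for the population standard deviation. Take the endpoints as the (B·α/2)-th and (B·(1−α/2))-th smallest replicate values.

α = 0.20; lower rank = 20 × 0.100 = 2; upper rank = 20 × 0.900 = 18.
The 2nd smallest replicate is 9.51; the 18th is 15.40.

(9.51, 15.40)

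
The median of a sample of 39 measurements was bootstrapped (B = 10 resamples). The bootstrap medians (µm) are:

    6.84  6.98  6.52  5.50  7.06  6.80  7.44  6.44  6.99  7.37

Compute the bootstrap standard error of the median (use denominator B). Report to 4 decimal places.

SE* = 0.5263

Bootstrap SE is the standard deviation of the 10 replicate medians.
Mean of replicates: (6.84 + 6.98 + 6.52 + 5.50 + 7.06 + 6.80 + 7.44 + 6.44 + 6.99 + 7.37) / 10 = 67.94000 / 10 = 6.79400
Sum of squared deviations: (+0.04600)² + (+0.18600)² + (−0.27400)² + (−1.29400)² + (+0.26600)² + (+0.00600)² + (+0.64600)² + (−0.35400)² + (+0.19600)² + (+0.57600)² = 2.76984
Variance = 2.76984 / 10 = 0.27698
SE* = √0.27698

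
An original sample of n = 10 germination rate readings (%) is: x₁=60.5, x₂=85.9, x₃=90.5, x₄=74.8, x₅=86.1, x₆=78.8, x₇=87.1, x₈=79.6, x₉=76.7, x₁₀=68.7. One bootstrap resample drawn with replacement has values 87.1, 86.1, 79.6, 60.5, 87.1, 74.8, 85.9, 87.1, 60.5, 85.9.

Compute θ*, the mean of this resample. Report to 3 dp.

θ* = 79.460

Mean = (87.1 + 86.1 + 79.6 + 60.5 + 87.1 + 74.8 + 85.9 + 87.1 + 60.5 + 85.9) / 10 = 794.60 / 10 = 79.460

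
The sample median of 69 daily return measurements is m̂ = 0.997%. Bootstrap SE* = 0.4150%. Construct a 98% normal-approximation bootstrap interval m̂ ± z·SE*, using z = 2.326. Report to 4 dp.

(0.0317, 1.9623)

Margin = 2.326 × 0.4150 = 0.96529
Interval: 0.997 ± 0.96529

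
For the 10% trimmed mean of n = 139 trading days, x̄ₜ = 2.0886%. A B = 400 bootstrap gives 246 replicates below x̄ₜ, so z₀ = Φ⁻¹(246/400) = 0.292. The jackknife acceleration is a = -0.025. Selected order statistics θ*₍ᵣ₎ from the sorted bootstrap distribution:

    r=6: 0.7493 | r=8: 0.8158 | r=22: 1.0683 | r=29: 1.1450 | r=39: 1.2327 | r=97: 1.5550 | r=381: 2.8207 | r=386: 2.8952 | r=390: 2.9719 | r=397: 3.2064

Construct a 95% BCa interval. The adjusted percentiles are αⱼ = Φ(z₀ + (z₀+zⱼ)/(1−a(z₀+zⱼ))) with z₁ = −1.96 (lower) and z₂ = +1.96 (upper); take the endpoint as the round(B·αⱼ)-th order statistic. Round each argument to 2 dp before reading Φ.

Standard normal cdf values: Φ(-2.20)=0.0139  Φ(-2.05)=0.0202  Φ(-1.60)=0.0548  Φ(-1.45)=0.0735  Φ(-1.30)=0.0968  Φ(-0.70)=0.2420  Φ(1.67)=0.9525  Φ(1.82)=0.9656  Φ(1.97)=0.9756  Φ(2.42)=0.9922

Lower: z₀ + z₁ = 0.292 + (-1.960) = -1.668; 1 − a(z₀+z₁) = 1 − (-0.025)(-1.668) = 0.9583; argument = 0.292 + (-1.668)/0.9583 = -1.4486 → -1.45.
α₁ = Φ(-1.45) = 0.0735; rank = round(400 × 0.0735) = 29; θ*₍29₎ = 1.1450.
Upper: z₀ + z₂ = 2.252; 1 − a(z₀+z₂) = 1.0563; argument = 2.4240 → 2.42; α₂ = 0.9922; rank = 397; θ*₍397₎ = 3.2064.

(1.1450, 3.2064)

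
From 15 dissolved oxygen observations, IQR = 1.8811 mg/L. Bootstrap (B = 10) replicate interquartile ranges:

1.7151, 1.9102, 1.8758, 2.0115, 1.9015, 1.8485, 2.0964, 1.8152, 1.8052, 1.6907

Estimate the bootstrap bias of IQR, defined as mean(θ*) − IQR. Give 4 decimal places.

bias = −0.0141

mean(θ*) = (1.7151 + 1.9102 + 1.8758 + 2.0115 + 1.9015 + 1.8485 + 2.0964 + 1.8152 + 1.8052 + 1.6907) / 10 = 1.86701
bias = 1.86701 − 1.8811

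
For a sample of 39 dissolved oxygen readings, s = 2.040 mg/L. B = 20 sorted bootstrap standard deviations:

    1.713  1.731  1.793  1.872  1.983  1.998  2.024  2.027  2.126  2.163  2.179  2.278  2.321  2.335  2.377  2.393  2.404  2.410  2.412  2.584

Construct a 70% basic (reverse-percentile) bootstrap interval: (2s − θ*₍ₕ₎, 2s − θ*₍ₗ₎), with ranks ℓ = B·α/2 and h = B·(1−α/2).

Percentile endpoints at ranks 3 and 17: θ*₍3₎ = 1.793, θ*₍17₎ = 2.404.
Basic interval reflects these around s:
  lower = 2 × 2.040 − 2.404 = 1.676
  upper = 2 × 2.040 − 1.793 = 2.287

(1.676, 2.287)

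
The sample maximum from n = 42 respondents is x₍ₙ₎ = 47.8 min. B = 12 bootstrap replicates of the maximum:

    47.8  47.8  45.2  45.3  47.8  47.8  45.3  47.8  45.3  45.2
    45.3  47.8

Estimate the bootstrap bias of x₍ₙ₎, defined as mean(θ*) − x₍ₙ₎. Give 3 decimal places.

bias = −1.267

mean(θ*) = (47.8 + 47.8 + 45.2 + 45.3 + 47.8 + 47.8 + 45.3 + 47.8 + 45.3 + 45.2 + 45.3 + 47.8) / 12 = 46.5333
bias = 46.5333 − 47.8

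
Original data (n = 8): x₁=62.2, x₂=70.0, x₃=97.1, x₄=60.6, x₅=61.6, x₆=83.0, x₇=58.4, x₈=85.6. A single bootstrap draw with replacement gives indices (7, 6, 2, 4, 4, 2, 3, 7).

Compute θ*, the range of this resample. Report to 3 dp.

θ* = 38.700

Resample values: 58.4, 83.0, 70.0, 60.6, 60.6, 70.0, 97.1, 58.4.
Range = 97.1 − 58.4 = 38.700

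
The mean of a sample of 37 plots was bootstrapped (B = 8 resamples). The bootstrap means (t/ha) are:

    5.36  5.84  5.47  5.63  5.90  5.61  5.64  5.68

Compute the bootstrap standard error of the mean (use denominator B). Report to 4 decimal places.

SE* = 0.1649

Bootstrap SE is the standard deviation of the 8 replicate means.
Mean of replicates: (5.36 + 5.84 + 5.47 + 5.63 + 5.90 + 5.61 + 5.64 + 5.68) / 8 = 45.13000 / 8 = 5.64125
Sum of squared deviations: (−0.28125)² + (+0.19875)² + (−0.17125)² + (−0.01125)² + (+0.25875)² + (−0.03125)² + (−0.00125)² + (+0.03875)² = 0.21749
Variance = 0.21749 / 8 = 0.02719
SE* = √0.02719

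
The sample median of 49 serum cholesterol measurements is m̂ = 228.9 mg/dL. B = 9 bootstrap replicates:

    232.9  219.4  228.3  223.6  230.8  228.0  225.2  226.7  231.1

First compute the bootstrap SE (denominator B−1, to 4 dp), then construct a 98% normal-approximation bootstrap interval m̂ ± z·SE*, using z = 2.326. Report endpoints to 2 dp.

Mean of replicates = 227.3333; sum of squared deviations = 140.4000; SE* = √(140.4000/8) = 4.1893
Margin = 2.326 × 4.1893 = 9.744
Interval: 228.9 ± 9.744

(219.16, 238.64)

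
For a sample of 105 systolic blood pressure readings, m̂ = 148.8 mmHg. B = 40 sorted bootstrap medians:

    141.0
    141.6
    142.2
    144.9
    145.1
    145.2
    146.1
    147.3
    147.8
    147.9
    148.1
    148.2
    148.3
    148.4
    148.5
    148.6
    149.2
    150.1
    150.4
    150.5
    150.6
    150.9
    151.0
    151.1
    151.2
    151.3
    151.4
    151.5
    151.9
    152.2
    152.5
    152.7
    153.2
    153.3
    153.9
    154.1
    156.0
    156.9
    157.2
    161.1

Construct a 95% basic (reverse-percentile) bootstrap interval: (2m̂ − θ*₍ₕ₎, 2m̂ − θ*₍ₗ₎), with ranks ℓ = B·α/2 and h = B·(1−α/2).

(140.4, 156.6)

Percentile endpoints at ranks 1 and 39: θ*₍1₎ = 141.0, θ*₍39₎ = 157.2.
Basic interval reflects these around m̂:
  lower = 2 × 148.8 − 157.2 = 140.4
  upper = 2 × 148.8 − 141.0 = 156.6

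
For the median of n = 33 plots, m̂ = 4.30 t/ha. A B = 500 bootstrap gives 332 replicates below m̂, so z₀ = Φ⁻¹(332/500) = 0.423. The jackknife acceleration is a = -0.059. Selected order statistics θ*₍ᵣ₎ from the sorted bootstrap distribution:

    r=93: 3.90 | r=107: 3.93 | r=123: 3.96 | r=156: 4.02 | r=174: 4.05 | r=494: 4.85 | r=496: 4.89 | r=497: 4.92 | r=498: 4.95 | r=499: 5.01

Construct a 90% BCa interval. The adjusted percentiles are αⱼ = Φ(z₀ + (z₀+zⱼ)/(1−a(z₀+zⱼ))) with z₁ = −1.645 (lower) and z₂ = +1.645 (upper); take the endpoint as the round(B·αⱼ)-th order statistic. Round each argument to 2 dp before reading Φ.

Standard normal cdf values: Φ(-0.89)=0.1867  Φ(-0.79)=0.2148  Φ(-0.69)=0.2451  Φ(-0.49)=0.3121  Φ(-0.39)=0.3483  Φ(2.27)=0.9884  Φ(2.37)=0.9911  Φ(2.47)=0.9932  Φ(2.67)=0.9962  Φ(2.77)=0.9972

Lower: z₀ + z₁ = 0.423 + (-1.645) = -1.222; 1 − a(z₀+z₁) = 1 − (-0.059)(-1.222) = 0.9279; argument = 0.423 + (-1.222)/0.9279 = -0.8939 → -0.89.
α₁ = Φ(-0.89) = 0.1867; rank = round(500 × 0.1867) = 93; θ*₍93₎ = 3.90.
Upper: z₀ + z₂ = 2.068; 1 − a(z₀+z₂) = 1.1220; argument = 2.2661 → 2.27; α₂ = 0.9884; rank = 494; θ*₍494₎ = 4.85.

(3.90, 4.85)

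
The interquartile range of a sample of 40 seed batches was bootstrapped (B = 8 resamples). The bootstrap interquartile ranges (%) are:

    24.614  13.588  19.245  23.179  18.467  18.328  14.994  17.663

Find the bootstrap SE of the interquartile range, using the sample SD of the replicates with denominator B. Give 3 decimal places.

Bootstrap SE is the standard deviation of the 8 replicate interquartile ranges.
Mean of replicates: (24.614 + 13.588 + 19.245 + 23.179 + 18.467 + 18.328 + 14.994 + 17.663) / 8 = 150.0780 / 8 = 18.7598
Sum of squared deviations: (+5.8543)² + (−5.1718)² + (+0.4853)² + (+4.4192)² + (−0.2928)² + (−0.4318)² + (−3.7658)² + (−1.0968)² = 96.4403
Variance = 96.4403 / 8 = 12.0550
SE* = √12.0550

SE* = 3.472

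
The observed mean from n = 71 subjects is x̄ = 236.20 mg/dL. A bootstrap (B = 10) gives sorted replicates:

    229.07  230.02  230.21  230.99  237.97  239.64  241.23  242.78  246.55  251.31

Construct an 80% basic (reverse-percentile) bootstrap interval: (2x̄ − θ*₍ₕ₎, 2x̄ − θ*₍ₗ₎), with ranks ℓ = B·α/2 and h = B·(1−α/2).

Percentile endpoints at ranks 1 and 9: θ*₍1₎ = 229.07, θ*₍9₎ = 246.55.
Basic interval reflects these around x̄:
  lower = 2 × 236.20 − 246.55 = 225.85
  upper = 2 × 236.20 − 229.07 = 243.33

(225.85, 243.33)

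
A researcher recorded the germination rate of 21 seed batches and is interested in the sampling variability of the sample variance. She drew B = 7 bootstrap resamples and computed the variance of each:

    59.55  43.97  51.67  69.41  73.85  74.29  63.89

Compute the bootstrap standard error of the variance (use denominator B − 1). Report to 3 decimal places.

Bootstrap SE is the standard deviation of the 7 replicate variances.
Mean of replicates: (59.55 + 43.97 + 51.67 + 69.41 + 73.85 + 74.29 + 63.89) / 7 = 436.6300 / 7 = 62.3757
Sum of squared deviations: (−2.8257)² + (−18.4057)² + (−10.7057)² + (+7.0343)² + (+11.4743)² + (+11.9143)² + (+1.5143)² = 786.7510
Variance = 786.7510 / 6 = 131.1252
SE* = √131.1252

SE* = 11.451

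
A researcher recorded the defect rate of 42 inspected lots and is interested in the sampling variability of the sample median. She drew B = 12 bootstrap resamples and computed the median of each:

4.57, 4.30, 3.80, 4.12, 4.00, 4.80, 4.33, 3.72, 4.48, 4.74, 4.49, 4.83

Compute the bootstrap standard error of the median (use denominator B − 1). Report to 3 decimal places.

Bootstrap SE is the standard deviation of the 12 replicate medians.
Mean of replicates: (4.57 + 4.30 + 3.80 + 4.12 + 4.00 + 4.80 + 4.33 + 3.72 + 4.48 + 4.74 + 4.49 + 4.83) / 12 = 52.1800 / 12 = 4.3483
Sum of squared deviations: (+0.2217)² + (−0.0483)² + (−0.5483)² + (−0.2283)² + (−0.3483)² + (+0.4517)² + (−0.0183)² + (−0.6283)² + (+0.1317)² + (+0.3917)² + (+0.1417)² + (+0.4817)² = 1.5476
Variance = 1.5476 / 11 = 0.1407
SE* = √0.1407

SE* = 0.375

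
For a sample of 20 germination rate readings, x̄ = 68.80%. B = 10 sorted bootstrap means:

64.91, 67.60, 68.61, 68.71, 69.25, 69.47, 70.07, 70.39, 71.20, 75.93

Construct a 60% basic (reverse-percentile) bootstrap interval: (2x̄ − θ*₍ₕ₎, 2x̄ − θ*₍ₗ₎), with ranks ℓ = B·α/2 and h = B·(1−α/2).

(67.21, 70.00)

Percentile endpoints at ranks 2 and 8: θ*₍2₎ = 67.60, θ*₍8₎ = 70.39.
Basic interval reflects these around x̄:
  lower = 2 × 68.80 − 70.39 = 67.21
  upper = 2 × 68.80 − 67.60 = 70.00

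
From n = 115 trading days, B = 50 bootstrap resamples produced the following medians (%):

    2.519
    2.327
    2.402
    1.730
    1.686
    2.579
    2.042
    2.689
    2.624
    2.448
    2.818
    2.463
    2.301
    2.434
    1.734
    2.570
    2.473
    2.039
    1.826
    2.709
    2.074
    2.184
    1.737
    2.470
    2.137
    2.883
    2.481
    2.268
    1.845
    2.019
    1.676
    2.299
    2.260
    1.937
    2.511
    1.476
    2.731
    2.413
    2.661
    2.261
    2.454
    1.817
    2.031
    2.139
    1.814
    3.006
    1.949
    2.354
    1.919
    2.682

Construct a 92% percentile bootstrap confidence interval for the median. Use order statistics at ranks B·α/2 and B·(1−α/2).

Sorted replicates: 1.476, 1.676, 1.686, 1.730, 1.734, 1.737, 1.814, 1.817, 1.826, 1.845, 1.919, 1.937, 1.949, 2.019, 2.031, 2.039, 2.042, 2.074, 2.137, 2.139, 2.184, 2.260, 2.261, 2.268, 2.299, 2.301, 2.327, 2.354, 2.402, 2.413, 2.434, 2.448, 2.454, 2.463, 2.470, 2.473, 2.481, 2.511, 2.519, 2.570, 2.579, 2.624, 2.661, 2.682, 2.689, 2.709, 2.731, 2.818, 2.883, 3.006
α = 0.08; lower rank = 50 × 0.040 = 2; upper rank = 50 × 0.960 = 48.
The 2nd smallest replicate is 1.676; the 48th is 2.818.

(1.676, 2.818)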